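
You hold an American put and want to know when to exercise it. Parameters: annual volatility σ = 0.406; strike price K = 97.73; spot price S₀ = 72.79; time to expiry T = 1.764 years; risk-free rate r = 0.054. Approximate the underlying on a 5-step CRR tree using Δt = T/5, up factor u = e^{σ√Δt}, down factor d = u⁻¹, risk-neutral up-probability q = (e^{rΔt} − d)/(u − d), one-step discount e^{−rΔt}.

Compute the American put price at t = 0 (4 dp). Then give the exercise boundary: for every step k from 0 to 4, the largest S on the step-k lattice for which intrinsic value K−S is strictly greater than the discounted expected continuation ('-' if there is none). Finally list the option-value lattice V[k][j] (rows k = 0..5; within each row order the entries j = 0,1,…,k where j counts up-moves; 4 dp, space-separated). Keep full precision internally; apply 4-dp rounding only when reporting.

price = 28.9687
boundary = - 57.1927 44.9376 57.1927 72.7900
tree:
28.9687
40.5373 17.5729
52.7924 27.2686 7.7530
62.4215 40.5373 13.9590 1.3272
69.9873 52.7924 24.9400 2.5989 0.0000
75.9320 62.4215 40.5373 5.0891 0.0000 0.0000

Δt=0.35280  u=1.27271  d=0.78572  q=0.47950  discount=0.98113
step 5 (expiry): payoffs max(K−S,0) = 75.9320 62.4215 40.5373 5.0891 0.0000 0.0000
step 4: (k=4,j=0): S=27.7427, (K−S)⁺=69.9873, hold=68.1431 ⇒ V=69.9873 exercise | (k=4,j=1): S=44.9376, (K−S)⁺=52.7924, hold=50.9481 ⇒ V=52.7924 exercise | (k=4,j=2): S=72.7900, (K−S)⁺=24.9400, hold=23.0957 ⇒ V=24.9400 exercise | (k=4,j=3): S=117.9053, (K−S)⁺=0.0000, hold=2.5989 ⇒ V=2.5989 continue | (k=4,j=4): S=190.9832, (K−S)⁺=0.0000, hold=0.0000 ⇒ V=0.0000 continue  boundary S*=72.7900
step 3: (k=3,j=0): S=35.3085, (K−S)⁺=62.4215, hold=60.5773 ⇒ V=62.4215 exercise | (k=3,j=1): S=57.1927, (K−S)⁺=40.5373, hold=38.6930 ⇒ V=40.5373 exercise | (k=3,j=2): S=92.6409, (K−S)⁺=5.0891, hold=13.9590 ⇒ V=13.9590 continue | (k=3,j=3): S=150.0598, (K−S)⁺=0.0000, hold=1.3272 ⇒ V=1.3272 continue  boundary S*=57.1927
step 2: (k=2,j=0): S=44.9376, (K−S)⁺=52.7924, hold=50.9481 ⇒ V=52.7924 exercise | (k=2,j=1): S=72.7900, (K−S)⁺=24.9400, hold=27.2686 ⇒ V=27.2686 continue | (k=2,j=2): S=117.9053, (K−S)⁺=0.0000, hold=7.7530 ⇒ V=7.7530 continue  boundary S*=44.9376
step 1: (k=1,j=0): S=57.1927, (K−S)⁺=40.5373, hold=39.7885 ⇒ V=40.5373 exercise | (k=1,j=1): S=92.6409, (K−S)⁺=5.0891, hold=17.5729 ⇒ V=17.5729 continue  boundary S*=57.1927
step 0: (k=0,j=0): S=72.7900, (K−S)⁺=24.9400, hold=28.9687 ⇒ V=28.9687 continue  boundary S*=-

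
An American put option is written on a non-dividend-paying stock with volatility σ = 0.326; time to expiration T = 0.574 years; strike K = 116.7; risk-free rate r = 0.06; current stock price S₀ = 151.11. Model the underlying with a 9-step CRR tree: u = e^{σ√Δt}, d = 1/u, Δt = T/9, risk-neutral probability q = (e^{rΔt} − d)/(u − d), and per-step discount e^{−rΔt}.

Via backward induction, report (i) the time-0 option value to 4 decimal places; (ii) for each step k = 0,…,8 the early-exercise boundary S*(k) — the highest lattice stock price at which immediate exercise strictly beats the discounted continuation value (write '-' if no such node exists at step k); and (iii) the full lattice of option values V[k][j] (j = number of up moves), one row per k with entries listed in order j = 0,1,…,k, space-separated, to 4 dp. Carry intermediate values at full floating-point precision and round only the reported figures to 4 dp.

price = 1.7382
boundary = - - - - - - 92.2069 100.1194 92.2069
tree:
1.7382
2.8919 0.6100
4.7169 1.1086 0.1214
7.5096 1.9899 0.2451 0.0000
11.6038 3.5165 0.4948 0.0000 0.0000
17.2681 6.0886 0.9988 0.0000 0.0000 0.0000
24.4931 10.2521 2.0161 0.0000 0.0000 0.0000 0.0000
31.7803 16.5806 4.0694 0.0000 0.0000 0.0000 0.0000 0.0000
38.4916 24.4931 8.2142 0.0000 0.0000 0.0000 0.0000 0.0000 0.0000
44.6725 31.7803 16.5806 0.0000 0.0000 0.0000 0.0000 0.0000 0.0000 0.0000

Δt=0.06378  u=1.08581  d=0.92097  q=0.50269  discount=0.99618
step 9 (expiry): payoffs max(K−S,0) = 44.6725 31.7803 16.5806 0.0000 0.0000 0.0000 0.0000 0.0000 0.0000 0.0000
step 8: (k=8,j=0): S=78.2084, (K−S)⁺=38.4916, hold=38.0459 ⇒ V=38.4916 exercise | (k=8,j=1): S=92.2069, (K−S)⁺=24.4931, hold=24.0474 ⇒ V=24.4931 exercise | (k=8,j=2): S=108.7109, (K−S)⁺=7.9891, hold=8.2142 ⇒ V=8.2142 continue | (k=8,j=3): S=128.1691, (K−S)⁺=0.0000, hold=0.0000 ⇒ V=0.0000 continue | (k=8,j=4): S=151.1100, (K−S)⁺=0.0000, hold=0.0000 ⇒ V=0.0000 continue | (k=8,j=5): S=178.1571, (K−S)⁺=0.0000, hold=0.0000 ⇒ V=0.0000 continue | (k=8,j=6): S=210.0454, (K−S)⁺=0.0000, hold=0.0000 ⇒ V=0.0000 continue | (k=8,j=7): S=247.6413, (K−S)⁺=0.0000, hold=0.0000 ⇒ V=0.0000 continue | (k=8,j=8): S=291.9665, (K−S)⁺=0.0000, hold=0.0000 ⇒ V=0.0000 continue  boundary S*=92.2069
step 7: (k=7,j=0): S=84.9197, (K−S)⁺=31.7803, hold=31.3346 ⇒ V=31.7803 exercise | (k=7,j=1): S=100.1194, (K−S)⁺=16.5806, hold=16.2476 ⇒ V=16.5806 exercise | (k=7,j=2): S=118.0397, (K−S)⁺=0.0000, hold=4.0694 ⇒ V=4.0694 continue | (k=7,j=3): S=139.1676, (K−S)⁺=0.0000, hold=0.0000 ⇒ V=0.0000 continue | (k=7,j=4): S=164.0772, (K−S)⁺=0.0000, hold=0.0000 ⇒ V=0.0000 continue | (k=7,j=5): S=193.4453, (K−S)⁺=0.0000, hold=0.0000 ⇒ V=0.0000 continue | (k=7,j=6): S=228.0700, (K−S)⁺=0.0000, hold=0.0000 ⇒ V=0.0000 continue | (k=7,j=7): S=268.8921, (K−S)⁺=0.0000, hold=0.0000 ⇒ V=0.0000 continue  boundary S*=100.1194
step 6: (k=6,j=0): S=92.2069, (K−S)⁺=24.4931, hold=24.0474 ⇒ V=24.4931 exercise | (k=6,j=1): S=108.7109, (K−S)⁺=7.9891, hold=10.2521 ⇒ V=10.2521 continue | (k=6,j=2): S=128.1691, (K−S)⁺=0.0000, hold=2.0161 ⇒ V=2.0161 continue | (k=6,j=3): S=151.1100, (K−S)⁺=0.0000, hold=0.0000 ⇒ V=0.0000 continue | (k=6,j=4): S=178.1571, (K−S)⁺=0.0000, hold=0.0000 ⇒ V=0.0000 continue | (k=6,j=5): S=210.0454, (K−S)⁺=0.0000, hold=0.0000 ⇒ V=0.0000 continue | (k=6,j=6): S=247.6413, (K−S)⁺=0.0000, hold=0.0000 ⇒ V=0.0000 continue  boundary S*=92.2069
step 5: (k=5,j=0): S=100.1194, (K−S)⁺=16.5806, hold=17.2681 ⇒ V=17.2681 continue | (k=5,j=1): S=118.0397, (K−S)⁺=0.0000, hold=6.0886 ⇒ V=6.0886 continue | (k=5,j=2): S=139.1676, (K−S)⁺=0.0000, hold=0.9988 ⇒ V=0.9988 continue | (k=5,j=3): S=164.0772, (K−S)⁺=0.0000, hold=0.0000 ⇒ V=0.0000 continue | (k=5,j=4): S=193.4453, (K−S)⁺=0.0000, hold=0.0000 ⇒ V=0.0000 continue | (k=5,j=5): S=228.0700, (K−S)⁺=0.0000, hold=0.0000 ⇒ V=0.0000 continue  boundary S*=-
step 4: (k=4,j=0): S=108.7109, (K−S)⁺=7.9891, hold=11.6038 ⇒ V=11.6038 continue | (k=4,j=1): S=128.1691, (K−S)⁺=0.0000, hold=3.5165 ⇒ V=3.5165 continue | (k=4,j=2): S=151.1100, (K−S)⁺=0.0000, hold=0.4948 ⇒ V=0.4948 continue | (k=4,j=3): S=178.1571, (K−S)⁺=0.0000, hold=0.0000 ⇒ V=0.0000 continue | (k=4,j=4): S=210.0454, (K−S)⁺=0.0000, hold=0.0000 ⇒ V=0.0000 continue  boundary S*=-
step 3: (k=3,j=0): S=118.0397, (K−S)⁺=0.0000, hold=7.5096 ⇒ V=7.5096 continue | (k=3,j=1): S=139.1676, (K−S)⁺=0.0000, hold=1.9899 ⇒ V=1.9899 continue | (k=3,j=2): S=164.0772, (K−S)⁺=0.0000, hold=0.2451 ⇒ V=0.2451 continue | (k=3,j=3): S=193.4453, (K−S)⁺=0.0000, hold=0.0000 ⇒ V=0.0000 continue  boundary S*=-
step 2: (k=2,j=0): S=128.1691, (K−S)⁺=0.0000, hold=4.7169 ⇒ V=4.7169 continue | (k=2,j=1): S=151.1100, (K−S)⁺=0.0000, hold=1.1086 ⇒ V=1.1086 continue | (k=2,j=2): S=178.1571, (K−S)⁺=0.0000, hold=0.1214 ⇒ V=0.1214 continue  boundary S*=-
step 1: (k=1,j=0): S=139.1676, (K−S)⁺=0.0000, hold=2.8919 ⇒ V=2.8919 continue | (k=1,j=1): S=164.0772, (K−S)⁺=0.0000, hold=0.6100 ⇒ V=0.6100 continue  boundary S*=-
step 0: (k=0,j=0): S=151.1100, (K−S)⁺=0.0000, hold=1.7382 ⇒ V=1.7382 continue  boundary S*=-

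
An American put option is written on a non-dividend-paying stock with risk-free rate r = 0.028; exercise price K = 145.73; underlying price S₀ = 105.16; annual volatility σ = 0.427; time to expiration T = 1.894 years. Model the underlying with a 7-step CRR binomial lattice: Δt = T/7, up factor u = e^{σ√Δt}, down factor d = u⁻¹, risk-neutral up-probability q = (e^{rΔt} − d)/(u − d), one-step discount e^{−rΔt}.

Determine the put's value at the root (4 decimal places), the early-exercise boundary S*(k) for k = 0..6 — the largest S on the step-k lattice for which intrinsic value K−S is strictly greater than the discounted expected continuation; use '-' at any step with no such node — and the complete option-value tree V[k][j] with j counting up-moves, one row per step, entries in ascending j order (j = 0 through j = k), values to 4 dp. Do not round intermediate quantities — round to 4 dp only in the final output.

params: Δt=0.27057 u=1.24871 d=0.80083 q=0.46168 e^(-rΔt)=0.99245
t_7 payoffs: 123.5163 111.0927 91.7209 61.5150 14.4157 0.0000 0.0000 0.0000
t_6: node(6,0) S=27.7385 payoff=117.9915 vs cont=116.8916 → 117.9915 [stop]  node(6,1) S=43.2519 payoff=102.4781 vs cont=101.3782 → 102.4781 [stop]  node(6,2) S=67.4416 payoff=78.2884 vs cont=77.1885 → 78.2884 [stop]  node(6,3) S=105.1600 payoff=40.5700 vs cont=39.4701 → 40.5700 [stop]  node(6,4) S=163.9733 payoff=0.0000 vs cont=7.7017 → 7.7017 [wait]  node(6,5) S=255.6794 payoff=0.0000 vs cont=0.0000 → 0.0000 [wait]  node(6,6) S=398.6745 payoff=0.0000 vs cont=0.0000 → 0.0000 [wait]  ⇒ S*(6)=105.1600
t_5: node(5,0) S=34.6373 payoff=111.0927 vs cont=109.9928 → 111.0927 [stop]  node(5,1) S=54.0091 payoff=91.7209 vs cont=90.6211 → 91.7209 [stop]  node(5,2) S=84.2150 payoff=61.5150 vs cont=60.4152 → 61.5150 [stop]  node(5,3) S=131.3143 payoff=14.4157 vs cont=25.2037 → 25.2037 [wait]  node(5,4) S=204.7550 payoff=0.0000 vs cont=4.1147 → 4.1147 [wait]  node(5,5) S=319.2693 payoff=0.0000 vs cont=0.0000 → 0.0000 [wait]  ⇒ S*(5)=84.2150
t_4: node(4,0) S=43.2519 payoff=102.4781 vs cont=101.3782 → 102.4781 [stop]  node(4,1) S=67.4416 payoff=78.2884 vs cont=77.1885 → 78.2884 [stop]  node(4,2) S=105.1600 payoff=40.5700 vs cont=44.4131 → 44.4131 [wait]  node(4,3) S=163.9733 payoff=0.0000 vs cont=15.3506 → 15.3506 [wait]  node(4,4) S=255.6794 payoff=0.0000 vs cont=2.1983 → 2.1983 [wait]  ⇒ S*(4)=67.4416
t_3: node(3,0) S=54.0091 payoff=91.7209 vs cont=90.6211 → 91.7209 [stop]  node(3,1) S=84.2150 payoff=61.5150 vs cont=62.1761 → 62.1761 [wait]  node(3,2) S=131.3143 payoff=14.4157 vs cont=30.7617 → 30.7617 [wait]  node(3,3) S=204.7550 payoff=0.0000 vs cont=9.2085 → 9.2085 [wait]  ⇒ S*(3)=54.0091
t_2: node(2,0) S=67.4416 payoff=78.2884 vs cont=77.4914 → 78.2884 [stop]  node(2,1) S=105.1600 payoff=40.5700 vs cont=47.3129 → 47.3129 [wait]  node(2,2) S=163.9733 payoff=0.0000 vs cont=20.6539 → 20.6539 [wait]  ⇒ S*(2)=67.4416
t_1: node(1,0) S=84.2150 payoff=61.5150 vs cont=63.5047 → 63.5047 [wait]  node(1,1) S=131.3143 payoff=14.4157 vs cont=34.7408 → 34.7408 [wait]  ⇒ S*(1)=-
t_0: node(0,0) S=105.1600 payoff=40.5700 vs cont=49.8460 → 49.8460 [wait]  ⇒ S*(0)=-

price = 49.8460
boundary = - - 67.4416 54.0091 67.4416 84.2150 105.1600
tree:
49.8460
63.5047 34.7408
78.2884 47.3129 20.6539
91.7209 62.1761 30.7617 9.2085
102.4781 78.2884 44.4131 15.3506 2.1983
111.0927 91.7209 61.5150 25.2037 4.1147 0.0000
117.9915 102.4781 78.2884 40.5700 7.7017 0.0000 0.0000
123.5163 111.0927 91.7209 61.5150 14.4157 0.0000 0.0000 0.0000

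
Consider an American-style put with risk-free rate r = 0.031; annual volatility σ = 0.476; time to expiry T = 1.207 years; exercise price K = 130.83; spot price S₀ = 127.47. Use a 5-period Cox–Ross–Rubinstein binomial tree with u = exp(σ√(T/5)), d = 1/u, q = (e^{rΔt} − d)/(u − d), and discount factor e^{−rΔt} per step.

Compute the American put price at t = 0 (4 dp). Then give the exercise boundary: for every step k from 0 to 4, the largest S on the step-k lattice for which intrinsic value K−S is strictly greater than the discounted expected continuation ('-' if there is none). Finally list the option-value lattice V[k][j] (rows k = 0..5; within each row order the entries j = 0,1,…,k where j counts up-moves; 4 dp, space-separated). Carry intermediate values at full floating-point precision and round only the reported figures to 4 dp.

price = 27.1625
boundary = - - - 63.1978 79.8492
tree:
27.1625
38.3841 14.3130
52.1950 22.6512 4.6690
67.6322 34.7618 8.6745 0.0000
80.8112 50.9808 16.1162 0.0000 0.0000
91.2419 67.6322 29.9421 0.0000 0.0000 0.0000

Δt=0.24140, u=1.26348, d=0.79146, q=0.45771, disc=e^(-rΔt)=0.99254
k=5 terminal: V=max(K-S,0) → 91.2419 67.6322 29.9421 0.0000 0.0000 0.0000
k=4: j=0 S=50.0188 intr=80.8112 cont=79.8358 V=80.8112[EX]; j=1 S=79.8492 intr=50.9808 cont=50.0054 V=50.9808[EX]; j=2 S=127.4700 intr=3.3600 cont=16.1162 V=16.1162[hold]; j=3 S=203.4911 intr=0.0000 cont=0.0000 V=0.0000[hold]; j=4 S=324.8499 intr=0.0000 cont=0.0000 V=0.0000[hold]  S*(4)=79.8492
k=3: j=0 S=63.1978 intr=67.6322 cont=66.6568 V=67.6322[EX]; j=1 S=100.8879 intr=29.9421 cont=34.7618 V=34.7618[hold]; j=2 S=161.0559 intr=0.0000 cont=8.6745 V=8.6745[hold]; j=3 S=257.1071 intr=0.0000 cont=0.0000 V=0.0000[hold]  S*(3)=63.1978
k=2: j=0 S=79.8492 intr=50.9808 cont=52.1950 V=52.1950[hold]; j=1 S=127.4700 intr=3.3600 cont=22.6512 V=22.6512[hold]; j=2 S=203.4911 intr=0.0000 cont=4.6690 V=4.6690[hold]  S*(2)=-
k=1: j=0 S=100.8879 intr=29.9421 cont=38.3841 V=38.3841[hold]; j=1 S=161.0559 intr=0.0000 cont=14.3130 V=14.3130[hold]  S*(1)=-
k=0: j=0 S=127.4700 intr=3.3600 cont=27.1625 V=27.1625[hold]  S*(0)=-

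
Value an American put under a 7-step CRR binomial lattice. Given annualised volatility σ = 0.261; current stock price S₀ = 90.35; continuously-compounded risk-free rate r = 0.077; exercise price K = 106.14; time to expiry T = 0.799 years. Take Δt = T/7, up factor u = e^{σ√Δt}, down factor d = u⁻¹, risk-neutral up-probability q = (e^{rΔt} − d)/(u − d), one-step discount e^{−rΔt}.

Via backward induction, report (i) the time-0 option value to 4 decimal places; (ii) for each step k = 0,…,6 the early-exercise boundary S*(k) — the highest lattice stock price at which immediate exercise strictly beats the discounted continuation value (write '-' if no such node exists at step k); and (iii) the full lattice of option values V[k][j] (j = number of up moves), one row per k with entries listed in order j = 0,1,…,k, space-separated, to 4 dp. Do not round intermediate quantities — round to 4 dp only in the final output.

Δt=0.11414, u=1.09218, d=0.91560, q=0.52796, disc=e^(-rΔt)=0.99125
k=7 terminal: V=max(K-S,0) → 57.4030 48.0033 36.7908 23.4158 7.4612 0.0000 0.0000 0.0000
k=6: j=0 S=53.2297 intr=52.9103 cont=51.9815 V=52.9103[EX]; j=1 S=63.4959 intr=42.6441 cont=41.7153 V=42.6441[EX]; j=2 S=75.7420 intr=30.3980 cont=29.4692 V=30.3980[EX]; j=3 S=90.3500 intr=15.7900 cont=14.8612 V=15.7900[EX]; j=4 S=107.7753 intr=0.0000 cont=3.4912 V=3.4912[hold]; j=5 S=128.5614 intr=0.0000 cont=0.0000 V=0.0000[hold]; j=6 S=153.3564 intr=0.0000 cont=0.0000 V=0.0000[hold]  S*(6)=90.3500
k=5: j=0 S=58.1367 intr=48.0033 cont=47.0746 V=48.0033[EX]; j=1 S=69.3492 intr=36.7908 cont=35.8621 V=36.7908[EX]; j=2 S=82.7242 intr=23.4158 cont=22.4870 V=23.4158[EX]; j=3 S=98.6788 intr=7.4612 cont=9.2154 V=9.2154[hold]; j=4 S=117.7105 intr=0.0000 cont=1.6335 V=1.6335[hold]; j=5 S=140.4127 intr=0.0000 cont=0.0000 V=0.0000[hold]  S*(5)=82.7242
k=4: j=0 S=63.4959 intr=42.6441 cont=41.7153 V=42.6441[EX]; j=1 S=75.7420 intr=30.3980 cont=29.4692 V=30.3980[EX]; j=2 S=90.3500 intr=15.7900 cont=15.7792 V=15.7900[EX]; j=3 S=107.7753 intr=0.0000 cont=5.1668 V=5.1668[hold]; j=4 S=128.5614 intr=0.0000 cont=0.7644 V=0.7644[hold]  S*(4)=90.3500
k=3: j=0 S=69.3492 intr=36.7908 cont=35.8621 V=36.7908[EX]; j=1 S=82.7242 intr=23.4158 cont=22.4870 V=23.4158[EX]; j=2 S=98.6788 intr=7.4612 cont=10.0923 V=10.0923[hold]; j=3 S=117.7105 intr=0.0000 cont=2.8176 V=2.8176[hold]  S*(3)=82.7242
k=2: j=0 S=75.7420 intr=30.3980 cont=29.4692 V=30.3980[EX]; j=1 S=90.3500 intr=15.7900 cont=16.2382 V=16.2382[hold]; j=2 S=107.7753 intr=0.0000 cont=6.1969 V=6.1969[hold]  S*(2)=75.7420
k=1: j=0 S=82.7242 intr=23.4158 cont=22.7216 V=23.4158[EX]; j=1 S=98.6788 intr=7.4612 cont=10.8411 V=10.8411[hold]  S*(1)=82.7242
k=0: j=0 S=90.3500 intr=15.7900 cont=16.6300 V=16.6300[hold]  S*(0)=-

price = 16.6300
boundary = - 82.7242 75.7420 82.7242 90.3500 82.7242 90.3500
tree:
16.6300
23.4158 10.8411
30.3980 16.2382 6.1969
36.7908 23.4158 10.0923 2.8176
42.6441 30.3980 15.7900 5.1668 0.7644
48.0033 36.7908 23.4158 9.2154 1.6335 0.0000
52.9103 42.6441 30.3980 15.7900 3.4912 0.0000 0.0000
57.4030 48.0033 36.7908 23.4158 7.4612 0.0000 0.0000 0.0000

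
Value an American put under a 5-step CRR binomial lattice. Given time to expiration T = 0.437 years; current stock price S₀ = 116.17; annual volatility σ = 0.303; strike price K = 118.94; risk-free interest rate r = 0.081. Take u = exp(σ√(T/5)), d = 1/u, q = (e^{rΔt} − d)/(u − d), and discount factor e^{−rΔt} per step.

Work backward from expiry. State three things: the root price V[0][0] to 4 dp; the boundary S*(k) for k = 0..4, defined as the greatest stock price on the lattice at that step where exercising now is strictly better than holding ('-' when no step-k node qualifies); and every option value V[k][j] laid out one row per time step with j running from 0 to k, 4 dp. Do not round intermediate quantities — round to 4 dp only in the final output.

Δt=0.08740, u=1.09371, d=0.91432, q=0.51722, disc=e^(-rΔt)=0.99295
k=5 terminal: V=max(K-S,0) → 44.7100 30.1457 12.7237 0.0000 0.0000 0.0000
k=4: j=0 S=81.1862 intr=37.7538 cont=36.9148 V=37.7538[EX]; j=1 S=97.1154 intr=21.8246 cont=20.9856 V=21.8246[EX]; j=2 S=116.1700 intr=2.7700 cont=6.0994 V=6.0994[hold]; j=3 S=138.9632 intr=0.0000 cont=0.0000 V=0.0000[hold]; j=4 S=166.2286 intr=0.0000 cont=0.0000 V=0.0000[hold]  S*(4)=97.1154
k=3: j=0 S=88.7943 intr=30.1457 cont=29.3066 V=30.1457[EX]; j=1 S=106.2163 intr=12.7237 cont=13.5946 V=13.5946[hold]; j=2 S=127.0565 intr=0.0000 cont=2.9239 V=2.9239[hold]; j=3 S=151.9858 intr=0.0000 cont=0.0000 V=0.0000[hold]  S*(3)=88.7943
k=2: j=0 S=97.1154 intr=21.8246 cont=21.4328 V=21.8246[EX]; j=1 S=116.1700 intr=2.7700 cont=8.0185 V=8.0185[hold]; j=2 S=138.9632 intr=0.0000 cont=1.4016 V=1.4016[hold]  S*(2)=97.1154
k=1: j=0 S=106.2163 intr=12.7237 cont=14.5802 V=14.5802[hold]; j=1 S=127.0565 intr=0.0000 cont=4.5637 V=4.5637[hold]  S*(1)=-
k=0: j=0 S=116.1700 intr=2.7700 cont=9.3331 V=9.3331[hold]  S*(0)=-

price = 9.3331
boundary = - - 97.1154 88.7943 97.1154
tree:
9.3331
14.5802 4.5637
21.8246 8.0185 1.4016
30.1457 13.5946 2.9239 0.0000
37.7538 21.8246 6.0994 0.0000 0.0000
44.7100 30.1457 12.7237 0.0000 0.0000 0.0000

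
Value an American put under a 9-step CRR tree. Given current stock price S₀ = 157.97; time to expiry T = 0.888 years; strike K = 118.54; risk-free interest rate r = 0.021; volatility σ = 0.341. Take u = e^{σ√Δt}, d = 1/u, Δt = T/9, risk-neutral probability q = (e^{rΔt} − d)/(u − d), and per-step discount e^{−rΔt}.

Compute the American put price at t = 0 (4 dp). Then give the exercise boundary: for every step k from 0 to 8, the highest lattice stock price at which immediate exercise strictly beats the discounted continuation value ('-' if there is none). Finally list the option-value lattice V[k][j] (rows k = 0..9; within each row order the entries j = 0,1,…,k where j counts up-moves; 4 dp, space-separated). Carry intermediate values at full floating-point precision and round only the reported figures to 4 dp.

price = 4.0025
boundary = - - - - - - 83.0739 92.4662 102.9204
tree:
4.0025
6.1579 1.7117
9.2824 2.8387 0.5124
13.6558 4.6394 0.9227 0.0752
19.5079 7.4481 1.6519 0.1457 0.0000
26.8870 11.6905 2.9375 0.2824 0.0000 0.0000
35.4661 17.8162 5.1815 0.5473 0.0000 0.0000 0.0000
43.9043 26.0738 9.0506 1.0607 0.0000 0.0000 0.0000 0.0000
51.4855 35.4661 15.6196 2.0556 0.0000 0.0000 0.0000 0.0000 0.0000
58.2965 43.9043 26.0738 3.9835 0.0000 0.0000 0.0000 0.0000 0.0000 0.0000

Δt=0.09867  u=1.11306  d=0.89842  q=0.48291  discount=0.99793
step 9 (expiry): payoffs max(K−S,0) = 58.2965 43.9043 26.0738 3.9835 0.0000 0.0000 0.0000 0.0000 0.0000 0.0000
step 8: (k=8,j=0): S=67.0545, (K−S)⁺=51.4855, hold=51.2401 ⇒ V=51.4855 exercise | (k=8,j=1): S=83.0739, (K−S)⁺=35.4661, hold=35.2207 ⇒ V=35.4661 exercise | (k=8,j=2): S=102.9204, (K−S)⁺=15.6196, hold=15.3743 ⇒ V=15.6196 exercise | (k=8,j=3): S=127.5082, (K−S)⁺=0.0000, hold=2.0556 ⇒ V=2.0556 continue | (k=8,j=4): S=157.9700, (K−S)⁺=0.0000, hold=0.0000 ⇒ V=0.0000 continue | (k=8,j=5): S=195.7092, (K−S)⁺=0.0000, hold=0.0000 ⇒ V=0.0000 continue | (k=8,j=6): S=242.4643, (K−S)⁺=0.0000, hold=0.0000 ⇒ V=0.0000 continue | (k=8,j=7): S=300.3893, (K−S)⁺=0.0000, hold=0.0000 ⇒ V=0.0000 continue | (k=8,j=8): S=372.1526, (K−S)⁺=0.0000, hold=0.0000 ⇒ V=0.0000 continue  boundary S*=102.9204
step 7: (k=7,j=0): S=74.6357, (K−S)⁺=43.9043, hold=43.6590 ⇒ V=43.9043 exercise | (k=7,j=1): S=92.4662, (K−S)⁺=26.0738, hold=25.8284 ⇒ V=26.0738 exercise | (k=7,j=2): S=114.5565, (K−S)⁺=3.9835, hold=9.0506 ⇒ V=9.0506 continue | (k=7,j=3): S=141.9242, (K−S)⁺=0.0000, hold=1.0607 ⇒ V=1.0607 continue | (k=7,j=4): S=175.8300, (K−S)⁺=0.0000, hold=0.0000 ⇒ V=0.0000 continue | (k=7,j=5): S=217.8359, (K−S)⁺=0.0000, hold=0.0000 ⇒ V=0.0000 continue | (k=7,j=6): S=269.8772, (K−S)⁺=0.0000, hold=0.0000 ⇒ V=0.0000 continue | (k=7,j=7): S=334.3511, (K−S)⁺=0.0000, hold=0.0000 ⇒ V=0.0000 continue  boundary S*=92.4662
step 6: (k=6,j=0): S=83.0739, (K−S)⁺=35.4661, hold=35.2207 ⇒ V=35.4661 exercise | (k=6,j=1): S=102.9204, (K−S)⁺=15.6196, hold=17.8162 ⇒ V=17.8162 continue | (k=6,j=2): S=127.5082, (K−S)⁺=0.0000, hold=5.1815 ⇒ V=5.1815 continue | (k=6,j=3): S=157.9700, (K−S)⁺=0.0000, hold=0.5473 ⇒ V=0.5473 continue | (k=6,j=4): S=195.7092, (K−S)⁺=0.0000, hold=0.0000 ⇒ V=0.0000 continue | (k=6,j=5): S=242.4643, (K−S)⁺=0.0000, hold=0.0000 ⇒ V=0.0000 continue | (k=6,j=6): S=300.3893, (K−S)⁺=0.0000, hold=0.0000 ⇒ V=0.0000 continue  boundary S*=83.0739
step 5: (k=5,j=0): S=92.4662, (K−S)⁺=26.0738, hold=26.8870 ⇒ V=26.8870 continue | (k=5,j=1): S=114.5565, (K−S)⁺=3.9835, hold=11.6905 ⇒ V=11.6905 continue | (k=5,j=2): S=141.9242, (K−S)⁺=0.0000, hold=2.9375 ⇒ V=2.9375 continue | (k=5,j=3): S=175.8300, (K−S)⁺=0.0000, hold=0.2824 ⇒ V=0.2824 continue | (k=5,j=4): S=217.8359, (K−S)⁺=0.0000, hold=0.0000 ⇒ V=0.0000 continue | (k=5,j=5): S=269.8772, (K−S)⁺=0.0000, hold=0.0000 ⇒ V=0.0000 continue  boundary S*=-
step 4: (k=4,j=0): S=102.9204, (K−S)⁺=15.6196, hold=19.5079 ⇒ V=19.5079 continue | (k=4,j=1): S=127.5082, (K−S)⁺=0.0000, hold=7.4481 ⇒ V=7.4481 continue | (k=4,j=2): S=157.9700, (K−S)⁺=0.0000, hold=1.6519 ⇒ V=1.6519 continue | (k=4,j=3): S=195.7092, (K−S)⁺=0.0000, hold=0.1457 ⇒ V=0.1457 continue | (k=4,j=4): S=242.4643, (K−S)⁺=0.0000, hold=0.0000 ⇒ V=0.0000 continue  boundary S*=-
step 3: (k=3,j=0): S=114.5565, (K−S)⁺=3.9835, hold=13.6558 ⇒ V=13.6558 continue | (k=3,j=1): S=141.9242, (K−S)⁺=0.0000, hold=4.6394 ⇒ V=4.6394 continue | (k=3,j=2): S=175.8300, (K−S)⁺=0.0000, hold=0.9227 ⇒ V=0.9227 continue | (k=3,j=3): S=217.8359, (K−S)⁺=0.0000, hold=0.0752 ⇒ V=0.0752 continue  boundary S*=-
step 2: (k=2,j=0): S=127.5082, (K−S)⁺=0.0000, hold=9.2824 ⇒ V=9.2824 continue | (k=2,j=1): S=157.9700, (K−S)⁺=0.0000, hold=2.8387 ⇒ V=2.8387 continue | (k=2,j=2): S=195.7092, (K−S)⁺=0.0000, hold=0.5124 ⇒ V=0.5124 continue  boundary S*=-
step 1: (k=1,j=0): S=141.9242, (K−S)⁺=0.0000, hold=6.1579 ⇒ V=6.1579 continue | (k=1,j=1): S=175.8300, (K−S)⁺=0.0000, hold=1.7117 ⇒ V=1.7117 continue  boundary S*=-
step 0: (k=0,j=0): S=157.9700, (K−S)⁺=0.0000, hold=4.0025 ⇒ V=4.0025 continue  boundary S*=-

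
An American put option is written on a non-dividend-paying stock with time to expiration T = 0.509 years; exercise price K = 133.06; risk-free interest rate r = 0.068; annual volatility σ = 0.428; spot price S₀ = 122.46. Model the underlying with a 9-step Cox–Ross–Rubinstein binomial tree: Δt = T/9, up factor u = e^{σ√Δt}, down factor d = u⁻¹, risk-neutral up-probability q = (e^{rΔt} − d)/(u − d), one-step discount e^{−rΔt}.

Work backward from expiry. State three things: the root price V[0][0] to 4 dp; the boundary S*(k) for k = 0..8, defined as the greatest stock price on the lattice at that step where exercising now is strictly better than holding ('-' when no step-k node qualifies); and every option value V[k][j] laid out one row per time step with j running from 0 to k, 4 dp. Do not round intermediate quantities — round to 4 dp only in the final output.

params: Δt=0.05656 u=1.10714 d=0.90322 q=0.49347 e^(-rΔt)=0.99616
t_9 payoffs: 84.0647 73.0030 59.4440 42.8238 22.4512 0.0000 0.0000 0.0000 0.0000 0.0000
t_8: node(8,0) S=54.2449 payoff=78.8151 vs cont=78.3044 → 78.8151 [stop]  node(8,1) S=66.4917 payoff=66.5683 vs cont=66.0575 → 66.5683 [stop]  node(8,2) S=81.5036 payoff=51.5564 vs cont=51.0457 → 51.5564 [stop]  node(8,3) S=99.9046 payoff=33.1554 vs cont=32.6447 → 33.1554 [stop]  node(8,4) S=122.4600 payoff=10.6000 vs cont=11.3285 → 11.3285 [wait]  node(8,5) S=150.1077 payoff=0.0000 vs cont=0.0000 → 0.0000 [wait]  node(8,6) S=183.9975 payoff=0.0000 vs cont=0.0000 → 0.0000 [wait]  node(8,7) S=225.5386 payoff=0.0000 vs cont=0.0000 → 0.0000 [wait]  node(8,8) S=276.4583 payoff=0.0000 vs cont=0.0000 → 0.0000 [wait]  ⇒ S*(8)=99.9046
t_7: node(7,0) S=60.0570 payoff=73.0030 vs cont=72.4923 → 73.0030 [stop]  node(7,1) S=73.6160 payoff=59.4440 vs cont=58.9333 → 59.4440 [stop]  node(7,2) S=90.2362 payoff=42.8238 vs cont=42.3130 → 42.8238 [stop]  node(7,3) S=110.6088 payoff=22.4512 vs cont=22.2985 → 22.4512 [stop]  node(7,4) S=135.5810 payoff=0.0000 vs cont=5.7162 → 5.7162 [wait]  node(7,5) S=166.1910 payoff=0.0000 vs cont=0.0000 → 0.0000 [wait]  node(7,6) S=203.7119 payoff=0.0000 vs cont=0.0000 → 0.0000 [wait]  node(7,7) S=249.7038 payoff=0.0000 vs cont=0.0000 → 0.0000 [wait]  ⇒ S*(7)=110.6088
t_6: node(6,0) S=66.4917 payoff=66.5683 vs cont=66.0575 → 66.5683 [stop]  node(6,1) S=81.5036 payoff=51.5564 vs cont=51.0457 → 51.5564 [stop]  node(6,2) S=99.9046 payoff=33.1554 vs cont=32.6447 → 33.1554 [stop]  node(6,3) S=122.4600 payoff=10.6000 vs cont=14.1385 → 14.1385 [wait]  node(6,4) S=150.1077 payoff=0.0000 vs cont=2.8843 → 2.8843 [wait]  node(6,5) S=183.9975 payoff=0.0000 vs cont=0.0000 → 0.0000 [wait]  node(6,6) S=225.5386 payoff=0.0000 vs cont=0.0000 → 0.0000 [wait]  ⇒ S*(6)=99.9046
t_5: node(5,0) S=73.6160 payoff=59.4440 vs cont=58.9333 → 59.4440 [stop]  node(5,1) S=90.2362 payoff=42.8238 vs cont=42.3130 → 42.8238 [stop]  node(5,2) S=110.6088 payoff=22.4512 vs cont=23.6798 → 23.6798 [wait]  node(5,3) S=135.5810 payoff=0.0000 vs cont=8.5519 → 8.5519 [wait]  node(5,4) S=166.1910 payoff=0.0000 vs cont=1.4554 → 1.4554 [wait]  node(5,5) S=203.7119 payoff=0.0000 vs cont=0.0000 → 0.0000 [wait]  ⇒ S*(5)=90.2362
t_4: node(4,0) S=81.5036 payoff=51.5564 vs cont=51.0457 → 51.5564 [stop]  node(4,1) S=99.9046 payoff=33.1554 vs cont=33.2487 → 33.2487 [wait]  node(4,2) S=122.4600 payoff=10.6000 vs cont=16.1524 → 16.1524 [wait]  node(4,3) S=150.1077 payoff=0.0000 vs cont=5.0306 → 5.0306 [wait]  node(4,4) S=183.9975 payoff=0.0000 vs cont=0.7344 → 0.7344 [wait]  ⇒ S*(4)=81.5036
t_3: node(3,0) S=90.2362 payoff=42.8238 vs cont=42.3589 → 42.8238 [stop]  node(3,1) S=110.6088 payoff=22.4512 vs cont=24.7169 → 24.7169 [wait]  node(3,2) S=135.5810 payoff=0.0000 vs cont=10.6232 → 10.6232 [wait]  node(3,3) S=166.1910 payoff=0.0000 vs cont=2.8993 → 2.8993 [wait]  ⇒ S*(3)=90.2362
t_2: node(2,0) S=99.9046 payoff=33.1554 vs cont=33.7585 → 33.7585 [wait]  node(2,1) S=122.4600 payoff=10.6000 vs cont=17.6939 → 17.6939 [wait]  node(2,2) S=150.1077 payoff=0.0000 vs cont=6.7855 → 6.7855 [wait]  ⇒ S*(2)=-
t_1: node(1,0) S=110.6088 payoff=22.4512 vs cont=25.7319 → 25.7319 [wait]  node(1,1) S=135.5810 payoff=0.0000 vs cont=12.2637 → 12.2637 [wait]  ⇒ S*(1)=-
t_0: node(0,0) S=122.4600 payoff=10.6000 vs cont=19.0125 → 19.0125 [wait]  ⇒ S*(0)=-

price = 19.0125
boundary = - - - 90.2362 81.5036 90.2362 99.9046 110.6088 99.9046
tree:
19.0125
25.7319 12.2637
33.7585 17.6939 6.7855
42.8238 24.7169 10.6232 2.8993
51.5564 33.2487 16.1524 5.0306 0.7344
59.4440 42.8238 23.6798 8.5519 1.4554 0.0000
66.5683 51.5564 33.1554 14.1385 2.8843 0.0000 0.0000
73.0030 59.4440 42.8238 22.4512 5.7162 0.0000 0.0000 0.0000
78.8151 66.5683 51.5564 33.1554 11.3285 0.0000 0.0000 0.0000 0.0000
84.0647 73.0030 59.4440 42.8238 22.4512 0.0000 0.0000 0.0000 0.0000 0.0000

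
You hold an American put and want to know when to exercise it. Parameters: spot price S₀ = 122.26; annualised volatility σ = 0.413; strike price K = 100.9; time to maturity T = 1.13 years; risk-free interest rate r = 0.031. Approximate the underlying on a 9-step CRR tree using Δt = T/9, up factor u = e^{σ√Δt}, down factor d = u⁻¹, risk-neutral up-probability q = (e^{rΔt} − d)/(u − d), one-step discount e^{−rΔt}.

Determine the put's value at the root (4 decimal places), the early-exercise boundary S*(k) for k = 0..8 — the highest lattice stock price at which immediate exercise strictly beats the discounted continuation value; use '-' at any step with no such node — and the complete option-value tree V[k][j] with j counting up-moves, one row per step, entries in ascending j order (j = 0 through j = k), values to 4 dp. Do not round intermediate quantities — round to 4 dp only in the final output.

Δt=0.12556, u=1.15759, d=0.86386, q=0.47676, disc=e^(-rΔt)=0.99612
k=9 terminal: V=max(K-S,0) → 68.1444 57.0069 42.0824 22.0833 0.0000 0.0000 0.0000 0.0000 0.0000 0.0000
k=8: j=0 S=37.9176 intr=62.9824 cont=62.5904 V=62.9824[EX]; j=1 S=50.8103 intr=50.0897 cont=49.6977 V=50.0897[EX]; j=2 S=68.0868 intr=32.8132 cont=32.4212 V=32.8132[EX]; j=3 S=91.2376 intr=9.6624 cont=11.5101 V=11.5101[hold]; j=4 S=122.2600 intr=0.0000 cont=0.0000 V=0.0000[hold]; j=5 S=163.8307 intr=0.0000 cont=0.0000 V=0.0000[hold]; j=6 S=219.5361 intr=0.0000 cont=0.0000 V=0.0000[hold]; j=7 S=294.1824 intr=0.0000 cont=0.0000 V=0.0000[hold]; j=8 S=394.2098 intr=0.0000 cont=0.0000 V=0.0000[hold]  S*(8)=68.0868
k=7: j=0 S=43.8931 intr=57.0069 cont=56.6149 V=57.0069[EX]; j=1 S=58.8176 intr=42.0824 cont=41.6904 V=42.0824[EX]; j=2 S=78.8167 intr=22.0833 cont=22.5688 V=22.5688[hold]; j=3 S=105.6158 intr=0.0000 cont=5.9992 V=5.9992[hold]; j=4 S=141.5272 intr=0.0000 cont=0.0000 V=0.0000[hold]; j=5 S=189.6490 intr=0.0000 cont=0.0000 V=0.0000[hold]; j=6 S=254.1331 intr=0.0000 cont=0.0000 V=0.0000[hold]; j=7 S=340.5431 intr=0.0000 cont=0.0000 V=0.0000[hold]  S*(7)=58.8176
k=6: j=0 S=50.8103 intr=50.0897 cont=49.6977 V=50.0897[EX]; j=1 S=68.0868 intr=32.8132 cont=32.6518 V=32.8132[EX]; j=2 S=91.2376 intr=9.6624 cont=14.6121 V=14.6121[hold]; j=3 S=122.2600 intr=0.0000 cont=3.1268 V=3.1268[hold]; j=4 S=163.8307 intr=0.0000 cont=0.0000 V=0.0000[hold]; j=5 S=219.5361 intr=0.0000 cont=0.0000 V=0.0000[hold]; j=6 S=294.1824 intr=0.0000 cont=0.0000 V=0.0000[hold]  S*(6)=68.0868
k=5: j=0 S=58.8176 intr=42.0824 cont=41.6904 V=42.0824[EX]; j=1 S=78.8167 intr=22.0833 cont=24.0420 V=24.0420[hold]; j=2 S=105.6158 intr=0.0000 cont=9.1009 V=9.1009[hold]; j=3 S=141.5272 intr=0.0000 cont=1.6297 V=1.6297[hold]; j=4 S=189.6490 intr=0.0000 cont=0.0000 V=0.0000[hold]; j=5 S=254.1331 intr=0.0000 cont=0.0000 V=0.0000[hold]  S*(5)=58.8176
k=4: j=0 S=68.0868 intr=32.8132 cont=33.3514 V=33.3514[hold]; j=1 S=91.2376 intr=9.6624 cont=16.8530 V=16.8530[hold]; j=2 S=122.2600 intr=0.0000 cont=5.5175 V=5.5175[hold]; j=3 S=163.8307 intr=0.0000 cont=0.8494 V=0.8494[hold]; j=4 S=219.5361 intr=0.0000 cont=0.0000 V=0.0000[hold]  S*(4)=-
k=3: j=0 S=78.8167 intr=22.0833 cont=25.3867 V=25.3867[hold]; j=1 S=105.6158 intr=0.0000 cont=11.4042 V=11.4042[hold]; j=2 S=141.5272 intr=0.0000 cont=3.2792 V=3.2792[hold]; j=3 S=189.6490 intr=0.0000 cont=0.4427 V=0.4427[hold]  S*(3)=-
k=2: j=0 S=91.2376 intr=9.6624 cont=18.6477 V=18.6477[hold]; j=1 S=122.2600 intr=0.0000 cont=7.5013 V=7.5013[hold]; j=2 S=163.8307 intr=0.0000 cont=1.9194 V=1.9194[hold]  S*(2)=-
k=1: j=0 S=105.6158 intr=0.0000 cont=13.2818 V=13.2818[hold]; j=1 S=141.5272 intr=0.0000 cont=4.8213 V=4.8213[hold]  S*(1)=-
k=0: j=0 S=122.2600 intr=0.0000 cont=9.2123 V=9.2123[hold]  S*(0)=-

price = 9.2123
boundary = - - - - - 58.8176 68.0868 58.8176 68.0868
tree:
9.2123
13.2818 4.8213
18.6477 7.5013 1.9194
25.3867 11.4042 3.2792 0.4427
33.3514 16.8530 5.5175 0.8494 0.0000
42.0824 24.0420 9.1009 1.6297 0.0000 0.0000
50.0897 32.8132 14.6121 3.1268 0.0000 0.0000 0.0000
57.0069 42.0824 22.5688 5.9992 0.0000 0.0000 0.0000 0.0000
62.9824 50.0897 32.8132 11.5101 0.0000 0.0000 0.0000 0.0000 0.0000
68.1444 57.0069 42.0824 22.0833 0.0000 0.0000 0.0000 0.0000 0.0000 0.0000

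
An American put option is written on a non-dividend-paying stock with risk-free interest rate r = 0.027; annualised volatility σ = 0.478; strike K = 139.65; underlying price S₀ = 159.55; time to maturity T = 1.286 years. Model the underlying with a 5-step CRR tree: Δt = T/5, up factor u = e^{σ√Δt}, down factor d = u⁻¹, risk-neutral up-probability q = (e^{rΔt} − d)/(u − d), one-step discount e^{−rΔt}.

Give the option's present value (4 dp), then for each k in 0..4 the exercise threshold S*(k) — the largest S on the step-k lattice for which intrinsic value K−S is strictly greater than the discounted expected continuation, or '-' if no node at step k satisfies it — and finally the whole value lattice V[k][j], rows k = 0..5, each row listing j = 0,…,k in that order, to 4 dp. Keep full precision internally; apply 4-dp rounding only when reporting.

price = 21.7134
boundary = - - - 77.1002 98.2508
tree:
21.7134
31.9615 9.7182
45.6329 16.0053 2.3040
62.5498 25.9823 4.2485 0.0000
79.1473 41.3992 7.8343 0.0000 0.0000
92.1718 62.5498 14.4465 0.0000 0.0000 0.0000

Δt=0.25720  u=1.27433  d=0.78473  q=0.45392  discount=0.99308
step 5 (expiry): payoffs max(K−S,0) = 92.1718 62.5498 14.4465 0.0000 0.0000 0.0000
step 4: (k=4,j=0): S=60.5027, (K−S)⁺=79.1473, hold=78.1808 ⇒ V=79.1473 exercise | (k=4,j=1): S=98.2508, (K−S)⁺=41.3992, hold=40.4328 ⇒ V=41.3992 exercise | (k=4,j=2): S=159.5500, (K−S)⁺=0.0000, hold=7.8343 ⇒ V=7.8343 continue | (k=4,j=3): S=259.0942, (K−S)⁺=0.0000, hold=0.0000 ⇒ V=0.0000 continue | (k=4,j=4): S=420.7446, (K−S)⁺=0.0000, hold=0.0000 ⇒ V=0.0000 continue  boundary S*=98.2508
step 3: (k=3,j=0): S=77.1002, (K−S)⁺=62.5498, hold=61.5834 ⇒ V=62.5498 exercise | (k=3,j=1): S=125.2035, (K−S)⁺=14.4465, hold=25.9823 ⇒ V=25.9823 continue | (k=3,j=2): S=203.3187, (K−S)⁺=0.0000, hold=4.2485 ⇒ V=4.2485 continue | (k=3,j=3): S=330.1704, (K−S)⁺=0.0000, hold=0.0000 ⇒ V=0.0000 continue  boundary S*=77.1002
step 2: (k=2,j=0): S=98.2508, (K−S)⁺=41.3992, hold=45.6329 ⇒ V=45.6329 continue | (k=2,j=1): S=159.5500, (K−S)⁺=0.0000, hold=16.0053 ⇒ V=16.0053 continue | (k=2,j=2): S=259.0942, (K−S)⁺=0.0000, hold=2.3040 ⇒ V=2.3040 continue  boundary S*=-
step 1: (k=1,j=0): S=125.2035, (K−S)⁺=14.4465, hold=31.9615 ⇒ V=31.9615 continue | (k=1,j=1): S=203.3187, (K−S)⁺=0.0000, hold=9.7182 ⇒ V=9.7182 continue  boundary S*=-
step 0: (k=0,j=0): S=159.5500, (K−S)⁺=0.0000, hold=21.7134 ⇒ V=21.7134 continue  boundary S*=-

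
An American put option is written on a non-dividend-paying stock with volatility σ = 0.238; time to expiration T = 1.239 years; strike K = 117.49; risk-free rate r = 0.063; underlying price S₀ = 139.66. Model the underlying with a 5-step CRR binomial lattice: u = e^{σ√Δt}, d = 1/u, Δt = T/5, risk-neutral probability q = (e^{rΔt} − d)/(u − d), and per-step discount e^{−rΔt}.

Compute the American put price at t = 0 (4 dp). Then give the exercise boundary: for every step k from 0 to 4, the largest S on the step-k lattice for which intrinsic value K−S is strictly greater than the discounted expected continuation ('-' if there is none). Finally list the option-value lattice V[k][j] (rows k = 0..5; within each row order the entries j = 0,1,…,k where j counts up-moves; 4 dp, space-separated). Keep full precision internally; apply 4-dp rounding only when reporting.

Δt=0.24780  u=1.12578  d=0.88827  q=0.53666  discount=0.98451
step 5 (expiry): payoffs max(K−S,0) = 40.2564 19.6058 0.0000 0.0000 0.0000 0.0000
step 4: (k=4,j=0): S=86.9480, (K−S)⁺=30.5420, hold=28.7221 ⇒ V=30.5420 exercise | (k=4,j=1): S=110.1960, (K−S)⁺=7.2940, hold=8.9434 ⇒ V=8.9434 continue | (k=4,j=2): S=139.6600, (K−S)⁺=0.0000, hold=0.0000 ⇒ V=0.0000 continue | (k=4,j=3): S=177.0021, (K−S)⁺=0.0000, hold=0.0000 ⇒ V=0.0000 continue | (k=4,j=4): S=224.3286, (K−S)⁺=0.0000, hold=0.0000 ⇒ V=0.0000 continue  boundary S*=86.9480
step 3: (k=3,j=0): S=97.8842, (K−S)⁺=19.6058, hold=18.6573 ⇒ V=19.6058 exercise | (k=3,j=1): S=124.0563, (K−S)⁺=0.0000, hold=4.0796 ⇒ V=4.0796 continue | (k=3,j=2): S=157.2263, (K−S)⁺=0.0000, hold=0.0000 ⇒ V=0.0000 continue | (k=3,j=3): S=199.2652, (K−S)⁺=0.0000, hold=0.0000 ⇒ V=0.0000 continue  boundary S*=97.8842
step 2: (k=2,j=0): S=110.1960, (K−S)⁺=7.2940, hold=11.0989 ⇒ V=11.0989 continue | (k=2,j=1): S=139.6600, (K−S)⁺=0.0000, hold=1.8610 ⇒ V=1.8610 continue | (k=2,j=2): S=177.0021, (K−S)⁺=0.0000, hold=0.0000 ⇒ V=0.0000 continue  boundary S*=-
step 1: (k=1,j=0): S=124.0563, (K−S)⁺=0.0000, hold=6.0461 ⇒ V=6.0461 continue | (k=1,j=1): S=157.2263, (K−S)⁺=0.0000, hold=0.8489 ⇒ V=0.8489 continue  boundary S*=-
step 0: (k=0,j=0): S=139.6600, (K−S)⁺=0.0000, hold=3.2065 ⇒ V=3.2065 continue  boundary S*=-

price = 3.2065
boundary = - - - 97.8842 86.9480
tree:
3.2065
6.0461 0.8489
11.0989 1.8610 0.0000
19.6058 4.0796 0.0000 0.0000
30.5420 8.9434 0.0000 0.0000 0.0000
40.2564 19.6058 0.0000 0.0000 0.0000 0.0000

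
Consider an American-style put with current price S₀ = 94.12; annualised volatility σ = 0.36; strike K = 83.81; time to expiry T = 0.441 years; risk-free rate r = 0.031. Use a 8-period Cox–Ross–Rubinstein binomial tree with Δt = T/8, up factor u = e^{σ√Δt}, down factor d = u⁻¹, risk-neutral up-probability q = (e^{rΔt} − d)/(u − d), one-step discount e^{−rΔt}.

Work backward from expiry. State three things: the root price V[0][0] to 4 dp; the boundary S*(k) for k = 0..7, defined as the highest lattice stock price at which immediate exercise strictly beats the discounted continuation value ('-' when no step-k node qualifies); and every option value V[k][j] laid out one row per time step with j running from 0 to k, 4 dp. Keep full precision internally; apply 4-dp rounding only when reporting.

Δt=0.05513  u=1.08820  d=0.91895  q=0.48899  discount=0.99829
step 8 (expiry): payoffs max(K−S,0) = 35.9450 27.1295 16.6903 4.3285 0.0000 0.0000 0.0000 0.0000 0.0000
step 7: (k=7,j=0): S=52.0866, (K−S)⁺=31.7234, hold=31.5803 ⇒ V=31.7234 exercise | (k=7,j=1): S=61.6796, (K−S)⁺=22.1304, hold=21.9873 ⇒ V=22.1304 exercise | (k=7,j=2): S=73.0395, (K−S)⁺=10.7705, hold=10.6274 ⇒ V=10.7705 exercise | (k=7,j=3): S=86.4916, (K−S)⁺=0.0000, hold=2.2082 ⇒ V=2.2082 continue | (k=7,j=4): S=102.4212, (K−S)⁺=0.0000, hold=0.0000 ⇒ V=0.0000 continue | (k=7,j=5): S=121.2847, (K−S)⁺=0.0000, hold=0.0000 ⇒ V=0.0000 continue | (k=7,j=6): S=143.6224, (K−S)⁺=0.0000, hold=0.0000 ⇒ V=0.0000 continue | (k=7,j=7): S=170.0741, (K−S)⁺=0.0000, hold=0.0000 ⇒ V=0.0000 continue  boundary S*=73.0395
step 6: (k=6,j=0): S=56.6805, (K−S)⁺=27.1295, hold=26.9864 ⇒ V=27.1295 exercise | (k=6,j=1): S=67.1197, (K−S)⁺=16.6903, hold=16.5472 ⇒ V=16.6903 exercise | (k=6,j=2): S=79.4815, (K−S)⁺=4.3285, hold=6.5724 ⇒ V=6.5724 continue | (k=6,j=3): S=94.1200, (K−S)⁺=0.0000, hold=1.1265 ⇒ V=1.1265 continue | (k=6,j=4): S=111.4546, (K−S)⁺=0.0000, hold=0.0000 ⇒ V=0.0000 continue | (k=6,j=5): S=131.9818, (K−S)⁺=0.0000, hold=0.0000 ⇒ V=0.0000 continue | (k=6,j=6): S=156.2896, (K−S)⁺=0.0000, hold=0.0000 ⇒ V=0.0000 continue  boundary S*=67.1197
step 5: (k=5,j=0): S=61.6796, (K−S)⁺=22.1304, hold=21.9873 ⇒ V=22.1304 exercise | (k=5,j=1): S=73.0395, (K−S)⁺=10.7705, hold=11.7227 ⇒ V=11.7227 continue | (k=5,j=2): S=86.4916, (K−S)⁺=0.0000, hold=3.9027 ⇒ V=3.9027 continue | (k=5,j=3): S=102.4212, (K−S)⁺=0.0000, hold=0.5747 ⇒ V=0.5747 continue | (k=5,j=4): S=121.2847, (K−S)⁺=0.0000, hold=0.0000 ⇒ V=0.0000 continue | (k=5,j=5): S=143.6224, (K−S)⁺=0.0000, hold=0.0000 ⇒ V=0.0000 continue  boundary S*=61.6796
step 4: (k=4,j=0): S=67.1197, (K−S)⁺=16.6903, hold=17.0121 ⇒ V=17.0121 continue | (k=4,j=1): S=79.4815, (K−S)⁺=4.3285, hold=7.8854 ⇒ V=7.8854 continue | (k=4,j=2): S=94.1200, (K−S)⁺=0.0000, hold=2.2715 ⇒ V=2.2715 continue | (k=4,j=3): S=111.4546, (K−S)⁺=0.0000, hold=0.2932 ⇒ V=0.2932 continue | (k=4,j=4): S=131.9818, (K−S)⁺=0.0000, hold=0.0000 ⇒ V=0.0000 continue  boundary S*=-
step 3: (k=3,j=0): S=73.0395, (K−S)⁺=10.7705, hold=12.5278 ⇒ V=12.5278 continue | (k=3,j=1): S=86.4916, (K−S)⁺=0.0000, hold=5.1315 ⇒ V=5.1315 continue | (k=3,j=2): S=102.4212, (K−S)⁺=0.0000, hold=1.3019 ⇒ V=1.3019 continue | (k=3,j=3): S=121.2847, (K−S)⁺=0.0000, hold=0.1496 ⇒ V=0.1496 continue  boundary S*=-
step 2: (k=2,j=0): S=79.4815, (K−S)⁺=4.3285, hold=8.8959 ⇒ V=8.8959 continue | (k=2,j=1): S=94.1200, (K−S)⁺=0.0000, hold=3.2533 ⇒ V=3.2533 continue | (k=2,j=2): S=111.4546, (K−S)⁺=0.0000, hold=0.7371 ⇒ V=0.7371 continue  boundary S*=-
step 1: (k=1,j=0): S=86.4916, (K−S)⁺=0.0000, hold=6.1262 ⇒ V=6.1262 continue | (k=1,j=1): S=102.4212, (K−S)⁺=0.0000, hold=2.0195 ⇒ V=2.0195 continue  boundary S*=-
step 0: (k=0,j=0): S=94.1200, (K−S)⁺=0.0000, hold=4.1110 ⇒ V=4.1110 continue  boundary S*=-

price = 4.1110
boundary = - - - - - 61.6796 67.1197 73.0395
tree:
4.1110
6.1262 2.0195
8.8959 3.2533 0.7371
12.5278 5.1315 1.3019 0.1496
17.0121 7.8854 2.2715 0.2932 0.0000
22.1304 11.7227 3.9027 0.5747 0.0000 0.0000
27.1295 16.6903 6.5724 1.1265 0.0000 0.0000 0.0000
31.7234 22.1304 10.7705 2.2082 0.0000 0.0000 0.0000 0.0000
35.9450 27.1295 16.6903 4.3285 0.0000 0.0000 0.0000 0.0000 0.0000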